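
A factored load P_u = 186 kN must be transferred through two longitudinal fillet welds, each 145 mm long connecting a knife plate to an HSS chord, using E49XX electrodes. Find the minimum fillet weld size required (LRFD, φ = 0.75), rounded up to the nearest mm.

w = 5 mm

E49XX → F_EXX = 490 MPa.
Total weld length L = 290 mm.
Required throat t_e = P_u / (φ × 0.6 F_EXX × L) = 186 / (0.75 × 0.6 × 490 × 290 × 10⁻³) = 2.909 mm.
Required leg w = t_e / 0.707 = 4.114 mm → use 5 mm.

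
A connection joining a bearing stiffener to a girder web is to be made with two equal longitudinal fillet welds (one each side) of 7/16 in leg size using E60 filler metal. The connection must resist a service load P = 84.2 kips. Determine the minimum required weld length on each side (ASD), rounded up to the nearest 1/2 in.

L = 8 in on each side

E60XX → F_EXX = 60 ksi.
Throat t_e = 0.707 × 0.4375 = 0.3093 in.
r_n/Ω = (0.6 × 60 × 0.3093) / 2.0 = 5.568 kip/in.
L_req = P / (r_n/Ω) = 84.2 / 5.568 = 15.12 in total.
Per side: 15.12 / 2 = 7.562 in.
Round up → use L = 8 in on each side.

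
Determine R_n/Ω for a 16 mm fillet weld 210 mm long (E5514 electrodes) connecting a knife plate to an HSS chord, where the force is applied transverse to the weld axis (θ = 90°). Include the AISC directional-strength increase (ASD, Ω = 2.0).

E55XX → F_EXX = 550 MPa.
t_e = 0.707 × 16 = 11.31 mm; A_we = 11.31 × 210 = 2376 mm².
Directional factor: 1.0 + 0.5 sin^1.5(90°) = 1.5.
F_nw = 0.6 × 550 × 1.5 = 495 MPa.
R_n/Ω = (495 × 2376) / 2.0 × 10⁻³ = 587.9 kN.

R_n/Ω ≈ 588 kN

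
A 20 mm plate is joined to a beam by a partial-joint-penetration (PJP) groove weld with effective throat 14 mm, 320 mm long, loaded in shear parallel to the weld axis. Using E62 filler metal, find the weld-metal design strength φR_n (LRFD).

E62XX → F_EXX = 620 MPa.
Effective throat (given) t_e = 14 mm.
A_we = 14 × 320 = 4480 mm².
F_nw = 0.6 F_EXX = 372 MPa.
φR_n = 0.75 × 372 × 4480 × 10⁻³ = 1250 kN.

φR_n ≈ 1250 kN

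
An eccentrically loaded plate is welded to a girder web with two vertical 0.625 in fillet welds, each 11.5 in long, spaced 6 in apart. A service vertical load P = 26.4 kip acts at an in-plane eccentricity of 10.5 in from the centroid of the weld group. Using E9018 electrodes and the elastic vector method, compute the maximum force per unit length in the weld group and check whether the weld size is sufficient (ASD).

E90XX → F_EXX = 90 ksi.
Total weld length L_w = 23 in. Treat welds as unit-width lines.
Polar moment about centroid: J = 2[d³/12 + d(b/2)²] = 2[11.5³/12 + 11.5×3²] = 460.5 in³.
Direct shear f_v = P/L_w = 26.4 / 23 = 1.148 kip/in (vertical).
Torsion M = P·e = 26.4 × 10.5 = 277.2 kip·in.
Critical point at (x, y) = (3, 5.75) from centroid. f_tx = M·y/J = 3.461 kip/in; f_ty = M·x/J = 1.806 kip/in.
Resultant f_max = √[f_tx² + (f_v + f_ty)²] = √[3.461² + (1.148 + 1.806)²] = 4.55 kip/in.
Capacity per unit length: r_n/Ω = (1/2.0) × 0.6 × 90 × (0.707 × 0.625) = 11.93 kip/in.
4.55 ≤ 11.93 → adequate.

f_max ≈ 4.55 kip/in; adequate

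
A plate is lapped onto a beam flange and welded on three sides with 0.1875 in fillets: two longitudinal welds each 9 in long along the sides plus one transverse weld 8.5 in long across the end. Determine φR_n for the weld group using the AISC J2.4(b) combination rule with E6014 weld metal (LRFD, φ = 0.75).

E60XX → F_EXX = 60 ksi.
t_e = 0.707 × 0.1875 = 0.1326 in.
R_nwl = 0.6 × 60 × 0.1326 × 18 = 85.9 kips (longitudinal, 2 welds).
R_nwt = 0.6 × 60 × 0.1326 × 8.5 = 40.56 kips (transverse, base value).
(i) R_nwl + R_nwt = 126.5 kips; (ii) 0.85 R_nwl + 1.5 R_nwt = 133.9 kips.
R_n = max = 133.9 kips [governs: (ii)]; φR_n = 100.4 kips.

φR_n ≈ 100 kips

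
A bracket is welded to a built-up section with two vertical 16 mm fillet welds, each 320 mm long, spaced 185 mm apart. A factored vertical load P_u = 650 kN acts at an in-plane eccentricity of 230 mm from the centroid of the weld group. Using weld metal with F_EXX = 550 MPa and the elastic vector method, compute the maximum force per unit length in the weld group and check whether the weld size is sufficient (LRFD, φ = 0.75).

f_max ≈ 3160 N/mm; NOT adequate

Total weld length L_w = 640 mm. Treat welds as unit-width lines.
Polar moment about centroid: J = 2[d³/12 + d(b/2)²] = 2[320³/12 + 320×92.5²] = 10940000 mm³.
Direct shear f_v = P/L_w = 650×10³ / 640 = 1016 N/mm (vertical).
Torsion M = P·e = 650×10³ × 230 = 149500000 N·mm.
Critical point at (x, y) = (92.5, 160) from centroid. f_tx = M·y/J = 2187 N/mm; f_ty = M·x/J = 1264 N/mm.
Resultant f_max = √[f_tx² + (f_v + f_ty)²] = √[2187² + (1016 + 1264)²] = 3159 N/mm.
Capacity per unit length: φr_n = 0.75 × 0.6 × 550 × (0.707 × 16) = 2800 N/mm.
3159 > 2800 → NOT adequate.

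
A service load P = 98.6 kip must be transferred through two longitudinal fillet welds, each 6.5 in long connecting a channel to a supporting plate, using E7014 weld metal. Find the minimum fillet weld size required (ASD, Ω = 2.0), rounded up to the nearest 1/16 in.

w = 9/16 in

E70XX → F_EXX = 70 ksi.
Total weld length L = 13 in.
Required throat t_e = P × Ω / (0.6 F_EXX × L) = 98.6 × 2.0 / (0.6 × 70 × 13) = 0.3612 in.
Required leg w = t_e / 0.707 = 0.5109 in → use 9/16 in.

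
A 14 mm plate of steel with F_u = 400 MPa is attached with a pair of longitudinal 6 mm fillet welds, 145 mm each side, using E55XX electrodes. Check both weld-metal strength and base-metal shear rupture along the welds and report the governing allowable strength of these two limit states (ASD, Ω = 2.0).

E55XX → F_EXX = 550 MPa.
t_e = 0.707 × 6 = 4.242 mm; L = 290 mm.
Weld metal: R_n/Ω = (1/2.0) × 0.6 × 550 × 4.242 × 290 × 10⁻³ = 203 kN.
Base metal (shear rupture): R_n/Ω = (1/2.0) × 0.6 × 400 × 14 × 290 × 10⁻³ = 487.2 kN.
Governing: weld metal.

R_n/Ω ≈ 203 kN (weld metal governs)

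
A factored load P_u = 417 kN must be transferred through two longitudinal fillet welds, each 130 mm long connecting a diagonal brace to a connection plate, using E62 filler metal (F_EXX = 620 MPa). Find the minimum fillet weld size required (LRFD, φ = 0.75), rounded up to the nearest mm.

w = 9 mm

Total weld length L = 260 mm.
Required throat t_e = P_u / (φ × 0.6 F_EXX × L) = 417 / (0.75 × 0.6 × 620 × 260 × 10⁻³) = 5.749 mm.
Required leg w = t_e / 0.707 = 8.131 mm → use 9 mm.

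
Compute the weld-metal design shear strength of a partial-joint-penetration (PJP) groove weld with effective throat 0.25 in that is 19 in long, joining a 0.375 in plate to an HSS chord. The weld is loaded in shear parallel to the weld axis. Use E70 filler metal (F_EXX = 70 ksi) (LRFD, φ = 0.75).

Effective throat (given) t_e = 0.25 in.
A_we = 0.25 × 19 = 4.75 in².
F_nw = 0.6 F_EXX = 42 ksi.
φR_n = 0.75 × 42 × 4.75 = 149.6 kips.

φR_n ≈ 150 kips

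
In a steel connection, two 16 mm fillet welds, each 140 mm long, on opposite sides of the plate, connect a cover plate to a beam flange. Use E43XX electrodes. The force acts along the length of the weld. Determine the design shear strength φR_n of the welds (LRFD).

E43XX → F_EXX = 430 MPa.
Effective throat t_e = 0.707 × 16 = 11.31 mm.
Total length L = 280 mm; A_we = 11.31 × 280 = 3167 mm².
F_nw = 0.6 F_EXX = 0.6 × 430 = 258 MPa.
φR_n = 0.75 × 258 × 3167 × 10⁻³ = 612.9 kN.

φR_n ≈ 613 kN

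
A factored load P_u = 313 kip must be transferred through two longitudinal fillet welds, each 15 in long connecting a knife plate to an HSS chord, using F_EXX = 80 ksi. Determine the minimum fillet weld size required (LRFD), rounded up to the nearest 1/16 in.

Total weld length L = 30 in.
Required throat t_e = P_u / (φ × 0.6 F_EXX × L) = 313 / (0.75 × 0.6 × 80 × 30) = 0.2898 in.
Required leg w = t_e / 0.707 = 0.4099 in → use 7/16 in.

w = 7/16 in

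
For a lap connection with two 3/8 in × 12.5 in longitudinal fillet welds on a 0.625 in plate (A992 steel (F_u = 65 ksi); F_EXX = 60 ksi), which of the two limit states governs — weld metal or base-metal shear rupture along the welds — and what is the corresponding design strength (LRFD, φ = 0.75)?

φR_n ≈ 179 kips (weld metal governs)

t_e = 0.707 × 0.375 = 0.2651 in; L = 25 in.
Weld metal: φR_n = 0.75 × 0.6 × 60 × 0.2651 × 25 = 179 kips.
Base metal (shear rupture): φR_n = 0.75 × 0.6 × 65 × 0.625 × 25 = 457 kips.
Governing: weld metal.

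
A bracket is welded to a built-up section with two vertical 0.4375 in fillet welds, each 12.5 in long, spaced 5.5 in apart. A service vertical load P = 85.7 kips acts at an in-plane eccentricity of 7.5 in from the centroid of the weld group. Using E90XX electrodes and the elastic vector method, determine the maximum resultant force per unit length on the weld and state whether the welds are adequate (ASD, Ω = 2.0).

E90XX → F_EXX = 90 ksi.
Total weld length L_w = 25 in. Treat welds as unit-width lines.
Polar moment about centroid: J = 2[d³/12 + d(b/2)²] = 2[12.5³/12 + 12.5×2.75²] = 514.6 in³.
Direct shear f_v = P/L_w = 85.7 / 25 = 3.428 kip/in (vertical).
Torsion M = P·e = 85.7 × 7.5 = 642.75 kip·in.
Critical point at (x, y) = (2.75, 6.25) from centroid. f_tx = M·y/J = 7.807 kip/in; f_ty = M·x/J = 3.435 kip/in.
Resultant f_max = √[f_tx² + (f_v + f_ty)²] = √[7.807² + (3.428 + 3.435)²] = 10.39 kip/in.
Capacity per unit length: r_n/Ω = (1/2.0) × 0.6 × 90 × (0.707 × 0.4375) = 8.351 kip/in.
10.39 > 8.351 → NOT adequate.

f_max ≈ 10.4 kip/in; NOT adequate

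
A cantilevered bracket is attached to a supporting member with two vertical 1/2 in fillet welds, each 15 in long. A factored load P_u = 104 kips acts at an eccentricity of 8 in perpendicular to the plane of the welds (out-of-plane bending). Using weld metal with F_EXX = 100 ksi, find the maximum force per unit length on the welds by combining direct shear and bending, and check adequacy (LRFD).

L_w = 2 × 15 = 30 in; section modulus (unit throat) S = 2 × L²/6 = 75 in².
Direct shear f_v = P/L_w = 104/30 = 3.467 kip/in.
Moment M = P × e = 104 × 8 = 832 kip·in; bending f_b = M/S = 11.09 kip/in.
f_max = √(f_v² + f_b²) = √(3.467² + 11.09²) = 11.62 kip/in.
φr_n = 0.75 × 0.6 × 100 × (0.707 × 0.5) = 15.91 kip/in → adequate.

f_max ≈ 11.6 kip/in; adequate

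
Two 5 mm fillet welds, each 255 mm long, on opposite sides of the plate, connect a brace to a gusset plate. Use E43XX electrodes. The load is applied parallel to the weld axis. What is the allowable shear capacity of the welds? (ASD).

R_n/Ω ≈ 233 kN

E43XX → F_EXX = 430 MPa.
Effective throat t_e = 0.707 × 5 = 3.535 mm.
Total length L = 510 mm; A_we = 3.535 × 510 = 1803 mm².
F_nw = 0.6 F_EXX = 0.6 × 430 = 258 MPa.
R_n = 258 × 1803 × 10⁻³ = 465.1 kN; R_n/Ω = 465.1/2.0 = 232.6 kN.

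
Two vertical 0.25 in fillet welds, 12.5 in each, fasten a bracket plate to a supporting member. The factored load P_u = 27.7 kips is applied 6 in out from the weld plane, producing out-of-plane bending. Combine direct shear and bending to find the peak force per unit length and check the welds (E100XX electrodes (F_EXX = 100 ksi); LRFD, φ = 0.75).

L_w = 2 × 12.5 = 25 in; section modulus (unit throat) S = 2 × L²/6 = 52.08 in².
Direct shear f_v = P/L_w = 27.7/25 = 1.108 kip/in.
Moment M = P × e = 27.7 × 6 = 166.2 kip·in; bending f_b = M/S = 3.191 kip/in.
f_max = √(f_v² + f_b²) = √(1.108² + 3.191²) = 3.378 kip/in.
φr_n = 0.75 × 0.6 × 100 × (0.707 × 0.25) = 7.954 kip/in → adequate.

f_max ≈ 3.38 kip/in; adequate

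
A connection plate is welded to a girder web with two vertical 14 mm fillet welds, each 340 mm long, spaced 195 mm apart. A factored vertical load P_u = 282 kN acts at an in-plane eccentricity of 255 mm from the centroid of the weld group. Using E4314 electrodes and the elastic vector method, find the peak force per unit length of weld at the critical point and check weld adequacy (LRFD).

f_max ≈ 1340 N/mm; adequate

E43XX → F_EXX = 430 MPa.
Total weld length L_w = 680 mm. Treat welds as unit-width lines.
Polar moment about centroid: J = 2[d³/12 + d(b/2)²] = 2[340³/12 + 340×97.5²] = 13010000 mm³.
Direct shear f_v = P/L_w = 282×10³ / 680 = 414.7 N/mm (vertical).
Torsion M = P·e = 282×10³ × 255 = 71910000 N·mm.
Critical point at (x, y) = (97.5, 170) from centroid. f_tx = M·y/J = 939.3 N/mm; f_ty = M·x/J = 538.7 N/mm.
Resultant f_max = √[f_tx² + (f_v + f_ty)²] = √[939.3² + (414.7 + 538.7)²] = 1338 N/mm.
Capacity per unit length: φr_n = 0.75 × 0.6 × 430 × (0.707 × 14) = 1915 N/mm.
1338 ≤ 1915 → adequate.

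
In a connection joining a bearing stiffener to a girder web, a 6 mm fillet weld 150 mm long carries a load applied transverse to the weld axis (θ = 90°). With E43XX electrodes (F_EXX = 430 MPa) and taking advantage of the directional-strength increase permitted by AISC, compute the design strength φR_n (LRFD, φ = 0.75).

φR_n ≈ 185 kN

t_e = 0.707 × 6 = 4.242 mm; A_we = 4.242 × 150 = 636.3 mm².
Directional factor: 1.0 + 0.5 sin^1.5(90°) = 1.5.
F_nw = 0.6 × 430 × 1.5 = 387 MPa.
φR_n = 0.75 × 387 × 636.3 × 10⁻³ = 184.7 kN.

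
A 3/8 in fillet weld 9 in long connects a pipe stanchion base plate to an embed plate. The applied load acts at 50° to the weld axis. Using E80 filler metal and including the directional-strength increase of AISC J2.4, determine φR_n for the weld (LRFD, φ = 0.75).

φR_n ≈ 115 kip

E80XX → F_EXX = 80 ksi.
t_e = 0.707 × 0.375 = 0.2651 in; A_we = 0.2651 × 9 = 2.386 in².
Directional factor: 1.0 + 0.5 sin^1.5(50°) = 1.335.
F_nw = 0.6 × 80 × 1.335 = 64.09 ksi.
φR_n = 0.75 × 64.09 × 2.386 = 114.7 kip.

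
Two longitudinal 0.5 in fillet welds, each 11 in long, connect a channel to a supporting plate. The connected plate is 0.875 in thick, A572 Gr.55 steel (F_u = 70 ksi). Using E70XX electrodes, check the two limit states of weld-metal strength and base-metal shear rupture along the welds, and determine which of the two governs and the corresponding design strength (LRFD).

E70XX → F_EXX = 70 ksi.
t_e = 0.707 × 0.5 = 0.3535 in; L = 22 in.
Weld metal: φR_n = 0.75 × 0.6 × 70 × 0.3535 × 22 = 245 kip.
Base metal (shear rupture): φR_n = 0.75 × 0.6 × 70 × 0.875 × 22 = 606.4 kip.
Governing: weld metal.

φR_n ≈ 245 kip (weld metal governs)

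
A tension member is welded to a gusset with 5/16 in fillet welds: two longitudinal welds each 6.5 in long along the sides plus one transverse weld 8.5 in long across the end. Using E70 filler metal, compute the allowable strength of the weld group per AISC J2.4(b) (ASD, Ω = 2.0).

R_n/Ω ≈ 110 kip

E70XX → F_EXX = 70 ksi.
t_e = 0.707 × 0.3125 = 0.2209 in.
R_nwl = 0.6 × 70 × 0.2209 × 13 = 120.6 kip (longitudinal, 2 welds).
R_nwt = 0.6 × 70 × 0.2209 × 8.5 = 78.87 kip (transverse, base value).
(i) R_nwl + R_nwt = 199.5 kip; (ii) 0.85 R_nwl + 1.5 R_nwt = 220.8 kip.
R_n = max = 220.8 kip [governs: (ii)]; R_n/Ω = 110.4 kip.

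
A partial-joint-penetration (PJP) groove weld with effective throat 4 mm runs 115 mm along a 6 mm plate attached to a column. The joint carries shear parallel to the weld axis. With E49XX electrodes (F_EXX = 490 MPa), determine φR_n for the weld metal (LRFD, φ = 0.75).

Effective throat (given) t_e = 4 mm.
A_we = 4 × 115 = 460 mm².
F_nw = 0.6 F_EXX = 294 MPa.
φR_n = 0.75 × 294 × 460 × 10⁻³ = 101.4 kN.

φR_n ≈ 101 kN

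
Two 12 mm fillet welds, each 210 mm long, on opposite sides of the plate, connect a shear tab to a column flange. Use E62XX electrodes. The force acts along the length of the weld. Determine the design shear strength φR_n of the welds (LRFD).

φR_n ≈ 994 kN

E62XX → F_EXX = 620 MPa.
Effective throat t_e = 0.707 × 12 = 8.484 mm.
Total length L = 420 mm; A_we = 8.484 × 420 = 3563 mm².
F_nw = 0.6 F_EXX = 0.6 × 620 = 372 MPa.
φR_n = 0.75 × 372 × 3563 × 10⁻³ = 994.2 kN.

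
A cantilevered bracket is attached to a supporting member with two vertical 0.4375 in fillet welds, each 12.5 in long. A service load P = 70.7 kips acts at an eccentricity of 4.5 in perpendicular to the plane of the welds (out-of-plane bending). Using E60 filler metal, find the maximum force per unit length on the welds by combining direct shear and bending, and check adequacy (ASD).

E60XX → F_EXX = 60 ksi.
L_w = 2 × 12.5 = 25 in; section modulus (unit throat) S = 2 × L²/6 = 52.08 in².
Direct shear f_v = P/L_w = 70.7/25 = 2.828 kip/in.
Moment M = P × e = 70.7 × 4.5 = 318.15 kip·in; bending f_b = M/S = 6.108 kip/in.
f_max = √(f_v² + f_b²) = √(2.828² + 6.108²) = 6.731 kip/in.
r_n/Ω = (1/2.0) × 0.6 × 60 × (0.707 × 0.4375) = 5.568 kip/in → NOT adequate.

f_max ≈ 6.73 kip/in; NOT adequate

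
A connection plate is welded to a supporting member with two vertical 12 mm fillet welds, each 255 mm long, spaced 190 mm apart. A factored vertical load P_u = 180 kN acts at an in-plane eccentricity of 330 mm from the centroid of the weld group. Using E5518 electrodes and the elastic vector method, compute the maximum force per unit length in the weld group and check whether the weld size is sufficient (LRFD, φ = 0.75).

E55XX → F_EXX = 550 MPa.
Total weld length L_w = 510 mm. Treat welds as unit-width lines.
Polar moment about centroid: J = 2[d³/12 + d(b/2)²] = 2[255³/12 + 255×95²] = 7366000 mm³.
Direct shear f_v = P/L_w = 180×10³ / 510 = 352.9 N/mm (vertical).
Torsion M = P·e = 180×10³ × 330 = 59400000 N·mm.
Critical point at (x, y) = (95, 127.5) from centroid. f_tx = M·y/J = 1028 N/mm; f_ty = M·x/J = 766.1 N/mm.
Resultant f_max = √[f_tx² + (f_v + f_ty)²] = √[1028² + (352.9 + 766.1)²] = 1520 N/mm.
Capacity per unit length: φr_n = 0.75 × 0.6 × 550 × (0.707 × 12) = 2100 N/mm.
1520 ≤ 2100 → adequate.

f_max ≈ 1520 N/mm; adequate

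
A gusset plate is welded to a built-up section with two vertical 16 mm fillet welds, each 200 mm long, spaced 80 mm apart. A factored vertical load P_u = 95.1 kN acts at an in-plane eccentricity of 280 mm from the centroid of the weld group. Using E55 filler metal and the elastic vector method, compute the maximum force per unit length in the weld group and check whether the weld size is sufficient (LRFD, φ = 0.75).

E55XX → F_EXX = 550 MPa.
Total weld length L_w = 400 mm. Treat welds as unit-width lines.
Polar moment about centroid: J = 2[d³/12 + d(b/2)²] = 2[200³/12 + 200×40²] = 1973000 mm³.
Direct shear f_v = P/L_w = 95.1×10³ / 400 = 237.8 N/mm (vertical).
Torsion M = P·e = 95.1×10³ × 280 = 26628000 N·mm.
Critical point at (x, y) = (40, 100) from centroid. f_tx = M·y/J = 1349 N/mm; f_ty = M·x/J = 539.8 N/mm.
Resultant f_max = √[f_tx² + (f_v + f_ty)²] = √[1349² + (237.8 + 539.8)²] = 1557 N/mm.
Capacity per unit length: φr_n = 0.75 × 0.6 × 550 × (0.707 × 16) = 2800 N/mm.
1557 ≤ 2800 → adequate.

f_max ≈ 1560 N/mm; adequate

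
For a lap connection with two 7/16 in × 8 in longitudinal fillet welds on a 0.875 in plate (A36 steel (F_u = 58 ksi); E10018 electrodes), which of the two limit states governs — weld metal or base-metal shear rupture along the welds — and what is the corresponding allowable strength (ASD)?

E100XX → F_EXX = 100 ksi.
t_e = 0.707 × 0.4375 = 0.3093 in; L = 16 in.
Weld metal: R_n/Ω = (1/2.0) × 0.6 × 100 × 0.3093 × 16 = 148.5 kip.
Base metal (shear rupture): R_n/Ω = (1/2.0) × 0.6 × 58 × 0.875 × 16 = 243.6 kip.
Governing: weld metal.

R_n/Ω ≈ 148 kip (weld metal governs)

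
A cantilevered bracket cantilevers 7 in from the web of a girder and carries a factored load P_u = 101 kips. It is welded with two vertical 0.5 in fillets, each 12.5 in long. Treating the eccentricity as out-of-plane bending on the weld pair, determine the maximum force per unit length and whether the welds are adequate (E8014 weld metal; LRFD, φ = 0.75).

E80XX → F_EXX = 80 ksi.
L_w = 2 × 12.5 = 25 in; section modulus (unit throat) S = 2 × L²/6 = 52.08 in².
Direct shear f_v = P/L_w = 101/25 = 4.04 kip/in.
Moment M = P × e = 101 × 7 = 707 kip·in; bending f_b = M/S = 13.57 kip/in.
f_max = √(f_v² + f_b²) = √(4.04² + 13.57²) = 14.16 kip/in.
φr_n = 0.75 × 0.6 × 80 × (0.707 × 0.5) = 12.73 kip/in → NOT adequate.

f_max ≈ 14.2 kip/in; NOT adequate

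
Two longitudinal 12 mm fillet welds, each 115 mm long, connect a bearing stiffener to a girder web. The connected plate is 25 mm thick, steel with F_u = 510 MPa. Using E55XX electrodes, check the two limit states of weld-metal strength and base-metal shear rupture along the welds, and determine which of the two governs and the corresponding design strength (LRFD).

φR_n ≈ 483 kN (weld metal governs)

E55XX → F_EXX = 550 MPa.
t_e = 0.707 × 12 = 8.484 mm; L = 230 mm.
Weld metal: φR_n = 0.75 × 0.6 × 550 × 8.484 × 230 × 10⁻³ = 483 kN.
Base metal (shear rupture): φR_n = 0.75 × 0.6 × 510 × 25 × 230 × 10⁻³ = 1320 kN.
Governing: weld metal.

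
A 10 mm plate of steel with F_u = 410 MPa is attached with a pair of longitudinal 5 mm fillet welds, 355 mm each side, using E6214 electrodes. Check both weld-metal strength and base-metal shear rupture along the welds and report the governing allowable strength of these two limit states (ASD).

E62XX → F_EXX = 620 MPa.
t_e = 0.707 × 5 = 3.535 mm; L = 710 mm.
Weld metal: R_n/Ω = (1/2.0) × 0.6 × 620 × 3.535 × 710 × 10⁻³ = 466.8 kN.
Base metal (shear rupture): R_n/Ω = (1/2.0) × 0.6 × 410 × 10 × 710 × 10⁻³ = 873.3 kN.
Governing: weld metal.

R_n/Ω ≈ 467 kN (weld metal governs)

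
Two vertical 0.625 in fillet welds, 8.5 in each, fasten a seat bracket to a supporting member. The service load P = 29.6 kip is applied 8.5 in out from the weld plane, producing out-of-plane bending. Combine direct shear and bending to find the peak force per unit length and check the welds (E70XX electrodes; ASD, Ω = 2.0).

E70XX → F_EXX = 70 ksi.
L_w = 2 × 8.5 = 17 in; section modulus (unit throat) S = 2 × L²/6 = 24.08 in².
Direct shear f_v = P/L_w = 29.6/17 = 1.741 kip/in.
Moment M = P × e = 29.6 × 8.5 = 251.6 kip·in; bending f_b = M/S = 10.45 kip/in.
f_max = √(f_v² + f_b²) = √(1.741² + 10.45²) = 10.59 kip/in.
r_n/Ω = (1/2.0) × 0.6 × 70 × (0.707 × 0.625) = 9.279 kip/in → NOT adequate.

f_max ≈ 10.6 kip/in; NOT adequate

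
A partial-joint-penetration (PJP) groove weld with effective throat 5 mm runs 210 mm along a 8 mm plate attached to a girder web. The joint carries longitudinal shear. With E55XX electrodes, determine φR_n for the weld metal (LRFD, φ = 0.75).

φR_n ≈ 260 kN

E55XX → F_EXX = 550 MPa.
Effective throat (given) t_e = 5 mm.
A_we = 5 × 210 = 1050 mm².
F_nw = 0.6 F_EXX = 330 MPa.
φR_n = 0.75 × 330 × 1050 × 10⁻³ = 259.9 kN.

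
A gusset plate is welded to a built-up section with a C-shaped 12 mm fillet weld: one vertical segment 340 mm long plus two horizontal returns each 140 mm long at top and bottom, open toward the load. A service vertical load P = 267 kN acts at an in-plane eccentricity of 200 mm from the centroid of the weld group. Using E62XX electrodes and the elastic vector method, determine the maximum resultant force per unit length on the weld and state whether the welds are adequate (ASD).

E62XX → F_EXX = 620 MPa.
Total weld length L_w = 620 mm. Treat welds as unit-width lines.
Centroid: x̄ = 2×140×70 / 620 = 31.61 mm from the vertical weld.
Polar moment about centroid: J = I_x + I_y = [340³/12 + 2×140×170²] + [340×31.61² + 2(140³/12 + 140×38.39²)] = 12580000 mm³.
Direct shear f_v = P/L_w = 267×10³ / 620 = 430.6 N/mm (vertical).
Torsion M = P·e = 267×10³ × 200 = 53400000 N·mm.
Critical point at (x, y) = (108.4, 170) from centroid. f_tx = M·y/J = 721.8 N/mm; f_ty = M·x/J = 460.2 N/mm.
Resultant f_max = √[f_tx² + (f_v + f_ty)²] = √[721.8² + (430.6 + 460.2)²] = 1147 N/mm.
Capacity per unit length: r_n/Ω = (1/2.0) × 0.6 × 620 × (0.707 × 12) = 1578 N/mm.
1147 ≤ 1578 → adequate.

f_max ≈ 1150 N/mm; adequate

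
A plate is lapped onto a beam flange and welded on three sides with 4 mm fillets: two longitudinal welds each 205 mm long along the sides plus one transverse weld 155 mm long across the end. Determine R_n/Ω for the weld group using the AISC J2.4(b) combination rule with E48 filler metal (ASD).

R_n/Ω ≈ 237 kN

E48XX → F_EXX = 480 MPa.
t_e = 0.707 × 4 = 2.828 mm.
R_nwl = 0.6 × 480 × 2.828 × 410 × 10⁻³ = 333.9 kN (longitudinal, 2 welds).
R_nwt = 0.6 × 480 × 2.828 × 155 × 10⁻³ = 126.2 kN (transverse, base value).
(i) R_nwl + R_nwt = 460.2 kN; (ii) 0.85 R_nwl + 1.5 R_nwt = 473.2 kN.
R_n = max = 473.2 kN [governs: (ii)]; R_n/Ω = 236.6 kN.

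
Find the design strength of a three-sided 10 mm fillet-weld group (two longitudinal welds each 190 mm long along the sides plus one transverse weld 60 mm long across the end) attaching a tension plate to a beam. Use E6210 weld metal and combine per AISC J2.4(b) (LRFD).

E62XX → F_EXX = 620 MPa.
t_e = 0.707 × 10 = 7.07 mm.
R_nwl = 0.6 × 620 × 7.07 × 380 × 10⁻³ = 999.4 kN (longitudinal, 2 welds).
R_nwt = 0.6 × 620 × 7.07 × 60 × 10⁻³ = 157.8 kN (transverse, base value).
(i) R_nwl + R_nwt = 1157 kN; (ii) 0.85 R_nwl + 1.5 R_nwt = 1086 kN.
R_n = max = 1157 kN [governs: (i)]; φR_n = 867.9 kN.

φR_n ≈ 868 kN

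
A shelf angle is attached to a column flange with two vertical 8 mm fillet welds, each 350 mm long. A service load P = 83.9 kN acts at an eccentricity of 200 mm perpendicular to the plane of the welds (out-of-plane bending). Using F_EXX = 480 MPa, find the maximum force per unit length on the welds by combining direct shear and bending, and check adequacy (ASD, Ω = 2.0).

L_w = 2 × 350 = 700 mm; section modulus (unit throat) S = 2 × L²/6 = 40830 mm².
Direct shear f_v = P/L_w = 83.9×10³/700 = 119.9 N/mm.
Moment M = P × e = 83.9×10³ × 200 = 16780000 N·mm; bending f_b = M/S = 410.9 N/mm.
f_max = √(f_v² + f_b²) = √(119.9² + 410.9²) = 428.1 N/mm.
r_n/Ω = (1/2.0) × 0.6 × 480 × (0.707 × 8) = 814.5 N/mm → adequate.

f_max ≈ 428 N/mm; adequate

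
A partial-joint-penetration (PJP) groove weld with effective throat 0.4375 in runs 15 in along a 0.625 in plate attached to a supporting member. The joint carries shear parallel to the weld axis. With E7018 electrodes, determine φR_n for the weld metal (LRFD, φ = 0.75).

φR_n ≈ 207 kips

E70XX → F_EXX = 70 ksi.
Effective throat (given) t_e = 0.4375 in.
A_we = 0.4375 × 15 = 6.562 in².
F_nw = 0.6 F_EXX = 42 ksi.
φR_n = 0.75 × 42 × 6.562 = 206.7 kips.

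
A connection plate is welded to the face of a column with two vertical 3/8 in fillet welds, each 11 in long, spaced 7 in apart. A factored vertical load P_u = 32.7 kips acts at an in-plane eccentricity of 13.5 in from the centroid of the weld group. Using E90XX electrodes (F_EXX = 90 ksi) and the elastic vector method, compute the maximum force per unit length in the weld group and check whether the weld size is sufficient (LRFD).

Total weld length L_w = 22 in. Treat welds as unit-width lines.
Polar moment about centroid: J = 2[d³/12 + d(b/2)²] = 2[11³/12 + 11×3.5²] = 491.3 in³.
Direct shear f_v = P/L_w = 32.7 / 22 = 1.486 kip/in (vertical).
Torsion M = P·e = 32.7 × 13.5 = 441.45 kip·in.
Critical point at (x, y) = (3.5, 5.5) from centroid. f_tx = M·y/J = 4.942 kip/in; f_ty = M·x/J = 3.145 kip/in.
Resultant f_max = √[f_tx² + (f_v + f_ty)²] = √[4.942² + (1.486 + 3.145)²] = 6.772 kip/in.
Capacity per unit length: φr_n = 0.75 × 0.6 × 90 × (0.707 × 0.375) = 10.74 kip/in.
6.772 ≤ 10.74 → adequate.

f_max ≈ 6.77 kip/in; adequate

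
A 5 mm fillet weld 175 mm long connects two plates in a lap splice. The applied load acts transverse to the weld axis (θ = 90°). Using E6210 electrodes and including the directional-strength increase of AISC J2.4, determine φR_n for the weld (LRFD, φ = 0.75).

E62XX → F_EXX = 620 MPa.
t_e = 0.707 × 5 = 3.535 mm; A_we = 3.535 × 175 = 618.6 mm².
Directional factor: 1.0 + 0.5 sin^1.5(90°) = 1.5.
F_nw = 0.6 × 620 × 1.5 = 558 MPa.
φR_n = 0.75 × 558 × 618.6 × 10⁻³ = 258.9 kN.

φR_n ≈ 259 kN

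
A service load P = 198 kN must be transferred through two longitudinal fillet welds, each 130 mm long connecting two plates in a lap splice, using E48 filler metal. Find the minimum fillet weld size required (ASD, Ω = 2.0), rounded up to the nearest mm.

w = 8 mm

E48XX → F_EXX = 480 MPa.
Total weld length L = 260 mm.
Required throat t_e = P × Ω / (0.6 F_EXX × L) = 198 × 2.0 / (0.6 × 480 × 260 × 10⁻³) = 5.288 mm.
Required leg w = t_e / 0.707 = 7.48 mm → use 8 mm.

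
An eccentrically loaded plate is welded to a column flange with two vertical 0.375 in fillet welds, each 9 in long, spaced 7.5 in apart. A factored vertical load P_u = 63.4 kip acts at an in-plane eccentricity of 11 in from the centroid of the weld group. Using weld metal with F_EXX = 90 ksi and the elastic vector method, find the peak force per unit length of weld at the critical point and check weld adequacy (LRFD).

f_max ≈ 13.4 kip/in; NOT adequate

Total weld length L_w = 18 in. Treat welds as unit-width lines.
Polar moment about centroid: J = 2[d³/12 + d(b/2)²] = 2[9³/12 + 9×3.75²] = 374.6 in³.
Direct shear f_v = P/L_w = 63.4 / 18 = 3.522 kip/in (vertical).
Torsion M = P·e = 63.4 × 11 = 697.4 kip·in.
Critical point at (x, y) = (3.75, 4.5) from centroid. f_tx = M·y/J = 8.377 kip/in; f_ty = M·x/J = 6.981 kip/in.
Resultant f_max = √[f_tx² + (f_v + f_ty)²] = √[8.377² + (3.522 + 6.981)²] = 13.43 kip/in.
Capacity per unit length: φr_n = 0.75 × 0.6 × 90 × (0.707 × 0.375) = 10.74 kip/in.
13.43 > 10.74 → NOT adequate.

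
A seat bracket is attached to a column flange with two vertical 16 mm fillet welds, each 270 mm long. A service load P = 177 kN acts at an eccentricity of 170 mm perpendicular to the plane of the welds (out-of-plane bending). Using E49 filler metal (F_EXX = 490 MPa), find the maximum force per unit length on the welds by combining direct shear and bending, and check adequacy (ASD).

f_max ≈ 1280 N/mm; adequate

L_w = 2 × 270 = 540 mm; section modulus (unit throat) S = 2 × L²/6 = 24300 mm².
Direct shear f_v = P/L_w = 177×10³/540 = 327.8 N/mm.
Moment M = P × e = 177×10³ × 170 = 30090000 N·mm; bending f_b = M/S = 1238 N/mm.
f_max = √(f_v² + f_b²) = √(327.8² + 1238²) = 1281 N/mm.
r_n/Ω = (1/2.0) × 0.6 × 490 × (0.707 × 16) = 1663 N/mm → adequate.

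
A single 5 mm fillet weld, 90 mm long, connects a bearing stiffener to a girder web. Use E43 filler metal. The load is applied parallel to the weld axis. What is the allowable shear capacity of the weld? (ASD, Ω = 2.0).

R_n/Ω ≈ 41 kN

E43XX → F_EXX = 430 MPa.
Effective throat t_e = 0.707 × 5 = 3.535 mm.
Total length L = 90 mm; A_we = 3.535 × 90 = 318.1 mm².
F_nw = 0.6 F_EXX = 0.6 × 430 = 258 MPa.
R_n = 258 × 318.1 × 10⁻³ = 82.08 kN; R_n/Ω = 82.08/2.0 = 41.04 kN.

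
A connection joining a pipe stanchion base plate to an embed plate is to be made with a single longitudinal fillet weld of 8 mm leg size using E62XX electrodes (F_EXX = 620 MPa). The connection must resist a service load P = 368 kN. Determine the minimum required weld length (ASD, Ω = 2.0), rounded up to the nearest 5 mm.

Throat t_e = 0.707 × 8 = 5.656 mm.
r_n/Ω = (0.6 × 620 × 5.656) / 2.0 = 1052 N/mm = 1.052 kN/mm.
L_req = P / (r_n/Ω) = 368 / 1.052 = 349.8 mm total.
Round up → use L = 350 mm.

L = 350 mm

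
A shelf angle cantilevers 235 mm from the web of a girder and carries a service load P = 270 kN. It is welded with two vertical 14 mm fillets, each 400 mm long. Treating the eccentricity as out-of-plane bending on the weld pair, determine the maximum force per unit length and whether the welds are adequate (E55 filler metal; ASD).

f_max ≈ 1240 N/mm; adequate

E55XX → F_EXX = 550 MPa.
L_w = 2 × 400 = 800 mm; section modulus (unit throat) S = 2 × L²/6 = 53330 mm².
Direct shear f_v = P/L_w = 270×10³/800 = 337.5 N/mm.
Moment M = P × e = 270×10³ × 235 = 63450000 N·mm; bending f_b = M/S = 1190 N/mm.
f_max = √(f_v² + f_b²) = √(337.5² + 1190²) = 1237 N/mm.
r_n/Ω = (1/2.0) × 0.6 × 550 × (0.707 × 14) = 1633 N/mm → adequate.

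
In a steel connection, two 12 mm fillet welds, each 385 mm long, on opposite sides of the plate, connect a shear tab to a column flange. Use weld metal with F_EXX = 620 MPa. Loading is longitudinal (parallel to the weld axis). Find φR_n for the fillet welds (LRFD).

φR_n ≈ 1820 kN

Effective throat t_e = 0.707 × 12 = 8.484 mm.
Total length L = 770 mm; A_we = 8.484 × 770 = 6533 mm².
F_nw = 0.6 F_EXX = 0.6 × 620 = 372 MPa.
φR_n = 0.75 × 372 × 6533 × 10⁻³ = 1823 kN.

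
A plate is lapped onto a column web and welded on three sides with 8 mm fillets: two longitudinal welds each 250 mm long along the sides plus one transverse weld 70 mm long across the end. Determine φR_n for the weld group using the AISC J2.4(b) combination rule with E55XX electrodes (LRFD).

φR_n ≈ 798 kN

E55XX → F_EXX = 550 MPa.
t_e = 0.707 × 8 = 5.656 mm.
R_nwl = 0.6 × 550 × 5.656 × 500 × 10⁻³ = 933.2 kN (longitudinal, 2 welds).
R_nwt = 0.6 × 550 × 5.656 × 70 × 10⁻³ = 130.7 kN (transverse, base value).
(i) R_nwl + R_nwt = 1064 kN; (ii) 0.85 R_nwl + 1.5 R_nwt = 989.2 kN.
R_n = max = 1064 kN [governs: (i)]; φR_n = 797.9 kN.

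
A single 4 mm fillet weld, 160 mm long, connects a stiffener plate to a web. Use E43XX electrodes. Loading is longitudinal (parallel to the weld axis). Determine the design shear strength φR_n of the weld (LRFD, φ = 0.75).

E43XX → F_EXX = 430 MPa.
Effective throat t_e = 0.707 × 4 = 2.828 mm.
Total length L = 160 mm; A_we = 2.828 × 160 = 452.5 mm².
F_nw = 0.6 F_EXX = 0.6 × 430 = 258 MPa.
φR_n = 0.75 × 258 × 452.5 × 10⁻³ = 87.55 kN.

φR_n ≈ 87.6 kN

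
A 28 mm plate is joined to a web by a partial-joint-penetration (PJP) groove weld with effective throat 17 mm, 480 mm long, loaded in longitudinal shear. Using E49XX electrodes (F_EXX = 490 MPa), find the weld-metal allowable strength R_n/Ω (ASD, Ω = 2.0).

R_n/Ω ≈ 1200 kN

Effective throat (given) t_e = 17 mm.
A_we = 17 × 480 = 8160 mm².
F_nw = 0.6 F_EXX = 294 MPa.
R_n/Ω = (294 × 8160) / 2.0 × 10⁻³ = 1200 kN.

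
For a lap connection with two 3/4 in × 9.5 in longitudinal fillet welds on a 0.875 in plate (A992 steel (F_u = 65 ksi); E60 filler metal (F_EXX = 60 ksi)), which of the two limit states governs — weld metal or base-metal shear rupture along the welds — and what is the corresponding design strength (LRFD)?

t_e = 0.707 × 0.75 = 0.5302 in; L = 19 in.
Weld metal: φR_n = 0.75 × 0.6 × 60 × 0.5302 × 19 = 272 kip.
Base metal (shear rupture): φR_n = 0.75 × 0.6 × 65 × 0.875 × 19 = 486.3 kip.
Governing: weld metal.

φR_n ≈ 272 kip (weld metal governs)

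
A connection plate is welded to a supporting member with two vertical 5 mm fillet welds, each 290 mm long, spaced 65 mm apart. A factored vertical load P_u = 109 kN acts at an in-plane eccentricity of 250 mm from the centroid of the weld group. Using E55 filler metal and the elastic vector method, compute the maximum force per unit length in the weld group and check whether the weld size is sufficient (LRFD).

E55XX → F_EXX = 550 MPa.
Total weld length L_w = 580 mm. Treat welds as unit-width lines.
Polar moment about centroid: J = 2[d³/12 + d(b/2)²] = 2[290³/12 + 290×32.5²] = 4677000 mm³.
Direct shear f_v = P/L_w = 109×10³ / 580 = 187.9 N/mm (vertical).
Torsion M = P·e = 109×10³ × 250 = 27250000 N·mm.
Critical point at (x, y) = (32.5, 145) from centroid. f_tx = M·y/J = 844.7 N/mm; f_ty = M·x/J = 189.3 N/mm.
Resultant f_max = √[f_tx² + (f_v + f_ty)²] = √[844.7² + (187.9 + 189.3)²] = 925.2 N/mm.
Capacity per unit length: φr_n = 0.75 × 0.6 × 550 × (0.707 × 5) = 874.9 N/mm.
925.2 > 874.9 → NOT adequate.

f_max ≈ 925 N/mm; NOT adequate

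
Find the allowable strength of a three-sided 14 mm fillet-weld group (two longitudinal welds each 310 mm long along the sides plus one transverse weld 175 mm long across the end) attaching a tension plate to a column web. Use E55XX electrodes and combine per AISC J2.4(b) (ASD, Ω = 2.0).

E55XX → F_EXX = 550 MPa.
t_e = 0.707 × 14 = 9.898 mm.
R_nwl = 0.6 × 550 × 9.898 × 620 × 10⁻³ = 2025 kN (longitudinal, 2 welds).
R_nwt = 0.6 × 550 × 9.898 × 175 × 10⁻³ = 571.6 kN (transverse, base value).
(i) R_nwl + R_nwt = 2597 kN; (ii) 0.85 R_nwl + 1.5 R_nwt = 2579 kN.
R_n = max = 2597 kN [governs: (i)]; R_n/Ω = 1298 kN.

R_n/Ω ≈ 1300 kN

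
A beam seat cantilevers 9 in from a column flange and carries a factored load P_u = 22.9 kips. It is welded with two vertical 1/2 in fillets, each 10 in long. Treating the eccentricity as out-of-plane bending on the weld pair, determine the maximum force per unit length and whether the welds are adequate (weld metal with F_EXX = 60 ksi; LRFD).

L_w = 2 × 10 = 20 in; section modulus (unit throat) S = 2 × L²/6 = 33.33 in².
Direct shear f_v = P/L_w = 22.9/20 = 1.145 kip/in.
Moment M = P × e = 22.9 × 9 = 206.1 kip·in; bending f_b = M/S = 6.183 kip/in.
f_max = √(f_v² + f_b²) = √(1.145² + 6.183²) = 6.288 kip/in.
φr_n = 0.75 × 0.6 × 60 × (0.707 × 0.5) = 9.544 kip/in → adequate.

f_max ≈ 6.29 kip/in; adequate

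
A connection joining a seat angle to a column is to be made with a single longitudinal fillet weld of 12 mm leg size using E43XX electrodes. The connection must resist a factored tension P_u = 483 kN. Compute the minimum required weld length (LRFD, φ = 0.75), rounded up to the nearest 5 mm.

E43XX → F_EXX = 430 MPa.
Throat t_e = 0.707 × 12 = 8.484 mm.
φr_n = 0.75 × 0.6 × 430 × 8.484 × 10⁻³ = 1.642 kN/mm.
L_req = P_u / φr_n = 483 / 1.642 = 294.2 mm total.
Round up → use L = 295 mm.

L = 295 mm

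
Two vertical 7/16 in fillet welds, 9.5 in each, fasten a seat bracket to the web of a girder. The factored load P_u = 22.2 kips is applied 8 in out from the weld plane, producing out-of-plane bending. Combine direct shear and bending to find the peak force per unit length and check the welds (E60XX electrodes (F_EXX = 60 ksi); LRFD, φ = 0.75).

L_w = 2 × 9.5 = 19 in; section modulus (unit throat) S = 2 × L²/6 = 30.08 in².
Direct shear f_v = P/L_w = 22.2/19 = 1.168 kip/in.
Moment M = P × e = 22.2 × 8 = 177.6 kip·in; bending f_b = M/S = 5.904 kip/in.
f_max = √(f_v² + f_b²) = √(1.168² + 5.904²) = 6.018 kip/in.
φr_n = 0.75 × 0.6 × 60 × (0.707 × 0.4375) = 8.351 kip/in → adequate.

f_max ≈ 6.02 kip/in; adequate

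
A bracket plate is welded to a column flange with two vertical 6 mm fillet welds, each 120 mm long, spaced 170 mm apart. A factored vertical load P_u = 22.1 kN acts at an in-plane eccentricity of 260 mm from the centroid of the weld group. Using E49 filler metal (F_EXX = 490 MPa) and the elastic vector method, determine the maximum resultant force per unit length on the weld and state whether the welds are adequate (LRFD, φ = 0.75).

Total weld length L_w = 240 mm. Treat welds as unit-width lines.
Polar moment about centroid: J = 2[d³/12 + d(b/2)²] = 2[120³/12 + 120×85²] = 2022000 mm³.
Direct shear f_v = P/L_w = 22.1×10³ / 240 = 92.08 N/mm (vertical).
Torsion M = P·e = 22.1×10³ × 260 = 5746000 N·mm.
Critical point at (x, y) = (85, 60) from centroid. f_tx = M·y/J = 170.5 N/mm; f_ty = M·x/J = 241.5 N/mm.
Resultant f_max = √[f_tx² + (f_v + f_ty)²] = √[170.5² + (92.08 + 241.5)²] = 374.7 N/mm.
Capacity per unit length: φr_n = 0.75 × 0.6 × 490 × (0.707 × 6) = 935.4 N/mm.
374.7 ≤ 935.4 → adequate.

f_max ≈ 375 N/mm; adequate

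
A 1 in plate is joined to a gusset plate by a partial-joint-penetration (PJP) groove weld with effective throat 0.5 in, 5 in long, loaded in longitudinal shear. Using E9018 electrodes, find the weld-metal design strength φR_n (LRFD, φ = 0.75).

E90XX → F_EXX = 90 ksi.
Effective throat (given) t_e = 0.5 in.
A_we = 0.5 × 5 = 2.5 in².
F_nw = 0.6 F_EXX = 54 ksi.
φR_n = 0.75 × 54 × 2.5 = 101.2 kips.

φR_n ≈ 101 kips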